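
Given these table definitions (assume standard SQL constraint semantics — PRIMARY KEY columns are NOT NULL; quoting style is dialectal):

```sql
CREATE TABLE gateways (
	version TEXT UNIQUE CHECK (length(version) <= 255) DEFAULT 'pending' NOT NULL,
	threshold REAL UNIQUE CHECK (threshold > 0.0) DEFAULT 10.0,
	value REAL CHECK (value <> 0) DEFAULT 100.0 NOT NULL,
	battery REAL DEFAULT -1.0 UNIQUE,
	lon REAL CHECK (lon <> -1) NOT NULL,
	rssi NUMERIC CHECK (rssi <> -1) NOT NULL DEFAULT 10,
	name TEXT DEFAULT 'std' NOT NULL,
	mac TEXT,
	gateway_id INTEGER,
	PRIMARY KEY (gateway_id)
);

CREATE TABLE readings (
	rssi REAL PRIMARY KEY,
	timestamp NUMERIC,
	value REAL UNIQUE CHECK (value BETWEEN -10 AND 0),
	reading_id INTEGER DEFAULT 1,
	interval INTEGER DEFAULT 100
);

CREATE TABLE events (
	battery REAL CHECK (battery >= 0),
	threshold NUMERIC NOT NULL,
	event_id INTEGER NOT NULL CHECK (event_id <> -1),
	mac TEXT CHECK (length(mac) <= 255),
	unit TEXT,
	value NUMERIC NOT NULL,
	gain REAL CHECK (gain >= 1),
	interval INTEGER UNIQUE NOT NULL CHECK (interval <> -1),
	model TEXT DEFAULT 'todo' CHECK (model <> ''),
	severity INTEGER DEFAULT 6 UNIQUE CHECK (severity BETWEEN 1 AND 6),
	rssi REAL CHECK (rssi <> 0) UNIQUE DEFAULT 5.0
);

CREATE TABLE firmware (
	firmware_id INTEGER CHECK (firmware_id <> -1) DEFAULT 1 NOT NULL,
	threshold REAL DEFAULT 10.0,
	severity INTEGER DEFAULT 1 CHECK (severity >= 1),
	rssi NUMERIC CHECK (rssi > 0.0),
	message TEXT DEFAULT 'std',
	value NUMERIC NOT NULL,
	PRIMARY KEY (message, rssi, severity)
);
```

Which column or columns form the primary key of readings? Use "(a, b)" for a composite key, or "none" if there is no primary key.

rssi is declared PRIMARY KEY inline on the column.

rssi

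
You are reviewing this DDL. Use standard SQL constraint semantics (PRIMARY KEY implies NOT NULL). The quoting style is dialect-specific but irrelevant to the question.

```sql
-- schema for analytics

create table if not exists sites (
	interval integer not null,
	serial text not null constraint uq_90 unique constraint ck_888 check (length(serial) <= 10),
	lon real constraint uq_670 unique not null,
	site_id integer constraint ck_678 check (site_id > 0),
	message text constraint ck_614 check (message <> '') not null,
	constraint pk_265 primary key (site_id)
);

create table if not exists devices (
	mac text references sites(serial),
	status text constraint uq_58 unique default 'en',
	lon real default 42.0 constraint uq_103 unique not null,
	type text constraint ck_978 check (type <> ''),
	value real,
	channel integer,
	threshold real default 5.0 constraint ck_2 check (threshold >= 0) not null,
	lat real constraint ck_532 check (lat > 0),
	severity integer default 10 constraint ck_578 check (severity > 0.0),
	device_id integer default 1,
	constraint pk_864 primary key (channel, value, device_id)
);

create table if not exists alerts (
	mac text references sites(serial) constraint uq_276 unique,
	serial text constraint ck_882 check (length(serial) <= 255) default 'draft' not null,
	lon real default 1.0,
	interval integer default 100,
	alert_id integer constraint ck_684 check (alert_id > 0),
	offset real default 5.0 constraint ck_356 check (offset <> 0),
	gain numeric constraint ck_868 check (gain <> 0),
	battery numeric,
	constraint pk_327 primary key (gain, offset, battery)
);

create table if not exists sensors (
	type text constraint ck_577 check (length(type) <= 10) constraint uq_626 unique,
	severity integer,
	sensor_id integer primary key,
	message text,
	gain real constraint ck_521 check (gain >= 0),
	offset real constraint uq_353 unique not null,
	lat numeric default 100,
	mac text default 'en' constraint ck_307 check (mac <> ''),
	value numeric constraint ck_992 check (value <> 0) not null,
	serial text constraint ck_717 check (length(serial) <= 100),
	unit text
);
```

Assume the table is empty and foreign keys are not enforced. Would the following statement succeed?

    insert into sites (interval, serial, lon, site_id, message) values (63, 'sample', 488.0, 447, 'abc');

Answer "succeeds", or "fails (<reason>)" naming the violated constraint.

succeeds

NOT NULL columns: interval is supplied; lon is supplied; message is supplied; serial is supplied; site_id is supplied.
CHECK constraints: 'sample' satisfies (length(serial) <= 10); 447 satisfies (site_id > 0); 'abc' satisfies (message <> '').
No constraint is violated.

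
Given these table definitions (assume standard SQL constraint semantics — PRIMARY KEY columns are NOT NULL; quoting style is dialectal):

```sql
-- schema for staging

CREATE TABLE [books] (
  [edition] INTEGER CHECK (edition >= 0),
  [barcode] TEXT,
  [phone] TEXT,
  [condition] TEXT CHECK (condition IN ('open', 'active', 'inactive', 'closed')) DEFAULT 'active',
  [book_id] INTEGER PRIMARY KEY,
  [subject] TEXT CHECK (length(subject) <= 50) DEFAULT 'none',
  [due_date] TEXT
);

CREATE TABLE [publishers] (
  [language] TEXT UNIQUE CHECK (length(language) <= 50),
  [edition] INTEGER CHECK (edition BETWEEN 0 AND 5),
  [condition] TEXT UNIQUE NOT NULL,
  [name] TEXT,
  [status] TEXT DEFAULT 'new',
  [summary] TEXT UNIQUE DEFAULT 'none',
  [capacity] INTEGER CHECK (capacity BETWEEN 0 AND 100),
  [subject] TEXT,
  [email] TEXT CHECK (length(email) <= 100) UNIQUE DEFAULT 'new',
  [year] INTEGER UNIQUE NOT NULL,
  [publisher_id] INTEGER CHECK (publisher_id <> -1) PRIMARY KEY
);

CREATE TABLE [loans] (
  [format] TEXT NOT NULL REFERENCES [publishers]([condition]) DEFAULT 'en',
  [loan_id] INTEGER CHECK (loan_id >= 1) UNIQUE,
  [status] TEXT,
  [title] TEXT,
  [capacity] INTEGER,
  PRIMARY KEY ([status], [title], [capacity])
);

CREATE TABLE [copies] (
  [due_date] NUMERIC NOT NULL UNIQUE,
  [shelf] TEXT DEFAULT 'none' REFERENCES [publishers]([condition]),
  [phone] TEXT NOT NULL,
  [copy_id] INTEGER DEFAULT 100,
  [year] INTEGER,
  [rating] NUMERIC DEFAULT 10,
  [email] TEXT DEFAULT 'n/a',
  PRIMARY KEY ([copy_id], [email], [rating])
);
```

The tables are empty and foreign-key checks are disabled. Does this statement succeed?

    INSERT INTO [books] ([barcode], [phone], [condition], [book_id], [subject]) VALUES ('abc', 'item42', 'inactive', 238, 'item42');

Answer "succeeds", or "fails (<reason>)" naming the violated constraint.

succeeds

NOT NULL columns: book_id is supplied.
CHECK constraints: 'inactive' satisfies (condition IN ('open', 'active', 'inactive', 'closed')); 'item42' satisfies (length(subject) <= 50).
No constraint is violated.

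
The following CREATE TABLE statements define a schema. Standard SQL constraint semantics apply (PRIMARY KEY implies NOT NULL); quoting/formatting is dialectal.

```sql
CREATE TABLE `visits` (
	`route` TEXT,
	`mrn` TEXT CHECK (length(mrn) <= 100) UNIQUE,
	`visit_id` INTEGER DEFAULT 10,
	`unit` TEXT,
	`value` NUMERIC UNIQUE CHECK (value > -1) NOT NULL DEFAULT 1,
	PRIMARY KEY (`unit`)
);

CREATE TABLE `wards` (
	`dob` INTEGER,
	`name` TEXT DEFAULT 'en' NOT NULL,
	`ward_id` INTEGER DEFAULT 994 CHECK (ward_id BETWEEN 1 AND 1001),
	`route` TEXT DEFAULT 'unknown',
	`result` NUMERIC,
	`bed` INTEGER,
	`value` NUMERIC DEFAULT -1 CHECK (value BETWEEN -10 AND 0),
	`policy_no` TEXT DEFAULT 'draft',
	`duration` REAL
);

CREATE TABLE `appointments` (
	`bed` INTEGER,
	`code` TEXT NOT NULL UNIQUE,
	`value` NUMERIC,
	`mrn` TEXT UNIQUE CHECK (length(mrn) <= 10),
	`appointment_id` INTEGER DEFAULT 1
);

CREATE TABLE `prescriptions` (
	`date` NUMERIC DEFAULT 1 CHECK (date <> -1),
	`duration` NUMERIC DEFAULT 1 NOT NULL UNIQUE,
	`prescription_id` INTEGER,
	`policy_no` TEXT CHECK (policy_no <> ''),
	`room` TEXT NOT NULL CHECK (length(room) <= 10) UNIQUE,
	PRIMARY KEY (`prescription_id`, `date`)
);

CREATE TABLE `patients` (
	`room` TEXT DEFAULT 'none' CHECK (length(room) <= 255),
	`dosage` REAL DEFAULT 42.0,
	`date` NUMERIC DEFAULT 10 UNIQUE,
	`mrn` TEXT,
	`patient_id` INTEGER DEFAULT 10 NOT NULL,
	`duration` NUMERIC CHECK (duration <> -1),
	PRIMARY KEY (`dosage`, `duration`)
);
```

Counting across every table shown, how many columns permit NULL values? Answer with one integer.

visits: 3 nullable (route, mrn, visit_id — PK (unit) and explicit NOT NULL columns excluded).
wards: 8 nullable (dob, ward_id, route, result, bed, value, policy_no, duration — PK none and explicit NOT NULL columns excluded).
appointments: 4 nullable (bed, value, mrn, appointment_id — PK none and explicit NOT NULL columns excluded).
prescriptions: 1 nullable (policy_no — PK (prescription_id, date) and explicit NOT NULL columns excluded).
patients: 3 nullable (room, date, mrn — PK (dosage, duration) and explicit NOT NULL columns excluded).
Total: 3 + 8 + 4 + 1 + 3 = 19.

19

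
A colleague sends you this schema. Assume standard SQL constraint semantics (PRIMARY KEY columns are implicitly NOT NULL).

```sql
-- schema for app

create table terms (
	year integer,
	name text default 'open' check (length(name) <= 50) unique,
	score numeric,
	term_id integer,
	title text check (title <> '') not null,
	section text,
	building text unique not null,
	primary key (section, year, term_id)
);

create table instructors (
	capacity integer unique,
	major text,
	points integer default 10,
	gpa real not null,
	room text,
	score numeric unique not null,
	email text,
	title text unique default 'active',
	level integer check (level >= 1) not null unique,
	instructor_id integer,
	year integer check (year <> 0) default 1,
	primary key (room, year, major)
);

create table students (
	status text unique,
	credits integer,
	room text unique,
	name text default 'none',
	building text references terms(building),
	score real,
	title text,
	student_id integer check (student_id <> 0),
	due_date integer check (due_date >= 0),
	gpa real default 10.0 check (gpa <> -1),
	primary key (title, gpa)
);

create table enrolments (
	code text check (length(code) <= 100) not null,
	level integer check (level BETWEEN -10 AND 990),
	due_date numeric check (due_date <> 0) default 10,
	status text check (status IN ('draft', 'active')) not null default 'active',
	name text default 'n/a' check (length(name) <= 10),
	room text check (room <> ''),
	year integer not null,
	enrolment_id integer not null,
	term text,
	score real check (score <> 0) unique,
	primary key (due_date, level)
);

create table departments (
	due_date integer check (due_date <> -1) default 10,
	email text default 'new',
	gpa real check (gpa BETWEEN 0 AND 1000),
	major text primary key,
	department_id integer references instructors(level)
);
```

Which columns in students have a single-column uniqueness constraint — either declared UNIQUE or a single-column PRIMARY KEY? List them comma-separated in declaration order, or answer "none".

- status: declared UNIQUE → unique.
- credits: no UNIQUE or single-column PK constraint.
- room: declared UNIQUE → unique.
- name: no UNIQUE or single-column PK constraint.
- building: no UNIQUE or single-column PK constraint.
- score: no UNIQUE or single-column PK constraint.
- title: part of a composite PRIMARY KEY — only the tuple is unique, not this column on its own.
- student_id: no UNIQUE or single-column PK constraint.
- due_date: no UNIQUE or single-column PK constraint.
- gpa: part of a composite PRIMARY KEY — only the tuple is unique, not this column on its own.

status, room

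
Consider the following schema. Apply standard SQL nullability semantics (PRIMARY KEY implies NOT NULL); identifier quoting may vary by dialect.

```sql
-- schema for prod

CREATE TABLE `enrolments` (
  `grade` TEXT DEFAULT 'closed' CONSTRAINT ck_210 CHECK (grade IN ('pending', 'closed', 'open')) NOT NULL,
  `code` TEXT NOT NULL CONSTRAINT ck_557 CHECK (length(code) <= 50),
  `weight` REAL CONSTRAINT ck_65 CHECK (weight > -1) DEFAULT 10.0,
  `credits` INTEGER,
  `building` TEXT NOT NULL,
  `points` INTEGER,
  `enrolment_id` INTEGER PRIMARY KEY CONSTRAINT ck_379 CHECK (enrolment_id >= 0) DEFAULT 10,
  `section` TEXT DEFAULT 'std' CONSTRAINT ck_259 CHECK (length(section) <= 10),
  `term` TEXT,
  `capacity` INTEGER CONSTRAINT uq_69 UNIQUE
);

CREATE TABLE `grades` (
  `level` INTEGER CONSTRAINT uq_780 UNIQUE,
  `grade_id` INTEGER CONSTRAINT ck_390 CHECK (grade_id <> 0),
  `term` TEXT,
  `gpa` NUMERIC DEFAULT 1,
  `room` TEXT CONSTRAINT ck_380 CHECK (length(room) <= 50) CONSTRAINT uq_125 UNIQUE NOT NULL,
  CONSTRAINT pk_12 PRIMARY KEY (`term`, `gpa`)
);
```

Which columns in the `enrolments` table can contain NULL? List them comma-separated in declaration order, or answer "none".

- grade: declared NOT NULL → not nullable.
- code: declared NOT NULL → not nullable.
- weight: CHECK does not forbid NULL (a CHECK constraint passes when its expression is NULL) → nullable.
- credits: no NOT NULL constraint applies → nullable.
- building: declared NOT NULL → not nullable.
- points: no NOT NULL constraint applies → nullable.
- enrolment_id: part of the PRIMARY KEY, which implies NOT NULL → not nullable.
- section: CHECK does not forbid NULL (a CHECK constraint passes when its expression is NULL) → nullable.
- term: no NOT NULL constraint applies → nullable.
- capacity: UNIQUE does not imply NOT NULL → nullable.

weight, credits, points, section, term, capacity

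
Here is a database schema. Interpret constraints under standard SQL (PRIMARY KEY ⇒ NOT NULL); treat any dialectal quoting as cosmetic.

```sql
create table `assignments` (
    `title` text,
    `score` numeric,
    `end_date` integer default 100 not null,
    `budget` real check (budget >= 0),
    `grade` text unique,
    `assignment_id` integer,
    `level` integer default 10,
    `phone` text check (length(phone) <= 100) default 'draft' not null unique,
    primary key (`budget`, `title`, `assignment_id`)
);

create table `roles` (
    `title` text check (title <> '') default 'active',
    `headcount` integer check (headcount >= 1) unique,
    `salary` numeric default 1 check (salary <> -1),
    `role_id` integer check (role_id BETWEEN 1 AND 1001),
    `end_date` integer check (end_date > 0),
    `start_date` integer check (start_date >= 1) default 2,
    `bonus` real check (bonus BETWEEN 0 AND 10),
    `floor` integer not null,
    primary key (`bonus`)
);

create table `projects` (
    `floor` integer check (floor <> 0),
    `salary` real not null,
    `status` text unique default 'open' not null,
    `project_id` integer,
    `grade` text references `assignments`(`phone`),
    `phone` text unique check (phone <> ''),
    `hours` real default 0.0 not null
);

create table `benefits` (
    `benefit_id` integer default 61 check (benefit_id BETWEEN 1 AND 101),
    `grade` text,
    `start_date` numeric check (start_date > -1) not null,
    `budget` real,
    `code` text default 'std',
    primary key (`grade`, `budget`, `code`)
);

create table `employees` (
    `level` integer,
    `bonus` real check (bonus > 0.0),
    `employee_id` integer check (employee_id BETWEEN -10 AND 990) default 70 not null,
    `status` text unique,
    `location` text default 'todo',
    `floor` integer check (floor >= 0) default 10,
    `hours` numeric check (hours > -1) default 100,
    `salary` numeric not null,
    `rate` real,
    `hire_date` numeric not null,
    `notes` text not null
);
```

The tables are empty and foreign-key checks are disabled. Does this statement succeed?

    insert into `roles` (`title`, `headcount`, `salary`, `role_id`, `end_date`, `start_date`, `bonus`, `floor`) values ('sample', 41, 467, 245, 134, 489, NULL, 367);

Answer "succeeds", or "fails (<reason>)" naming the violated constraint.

bonus is explicitly set to NULL, but bonus is part of the PRIMARY KEY (implied NOT NULL).

fails (NOT NULL on bonus)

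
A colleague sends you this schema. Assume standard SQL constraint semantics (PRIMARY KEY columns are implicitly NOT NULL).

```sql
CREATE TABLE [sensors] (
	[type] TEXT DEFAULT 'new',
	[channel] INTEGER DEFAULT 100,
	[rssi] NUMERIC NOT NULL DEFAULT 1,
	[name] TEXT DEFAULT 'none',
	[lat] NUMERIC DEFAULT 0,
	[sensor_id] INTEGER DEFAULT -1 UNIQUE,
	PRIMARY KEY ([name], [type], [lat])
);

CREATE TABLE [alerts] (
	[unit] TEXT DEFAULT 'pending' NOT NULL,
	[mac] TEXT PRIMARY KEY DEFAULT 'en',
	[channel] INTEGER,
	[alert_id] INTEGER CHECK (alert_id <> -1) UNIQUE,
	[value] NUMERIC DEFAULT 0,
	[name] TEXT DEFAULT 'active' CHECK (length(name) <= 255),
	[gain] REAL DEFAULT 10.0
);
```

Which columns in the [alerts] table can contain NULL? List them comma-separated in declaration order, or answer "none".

channel, alert_id, value, name, gain

- unit: declared NOT NULL → not nullable.
- mac: part of the PRIMARY KEY, which implies NOT NULL → not nullable.
- channel: no NOT NULL constraint applies → nullable.
- alert_id: CHECK does not forbid NULL (a CHECK constraint passes when its expression is NULL) → nullable.
- value: DEFAULT only fills an omitted column; an explicit NULL is still allowed → nullable.
- name: CHECK does not forbid NULL (a CHECK constraint passes when its expression is NULL) → nullable.
- gain: DEFAULT only fills an omitted column; an explicit NULL is still allowed → nullable.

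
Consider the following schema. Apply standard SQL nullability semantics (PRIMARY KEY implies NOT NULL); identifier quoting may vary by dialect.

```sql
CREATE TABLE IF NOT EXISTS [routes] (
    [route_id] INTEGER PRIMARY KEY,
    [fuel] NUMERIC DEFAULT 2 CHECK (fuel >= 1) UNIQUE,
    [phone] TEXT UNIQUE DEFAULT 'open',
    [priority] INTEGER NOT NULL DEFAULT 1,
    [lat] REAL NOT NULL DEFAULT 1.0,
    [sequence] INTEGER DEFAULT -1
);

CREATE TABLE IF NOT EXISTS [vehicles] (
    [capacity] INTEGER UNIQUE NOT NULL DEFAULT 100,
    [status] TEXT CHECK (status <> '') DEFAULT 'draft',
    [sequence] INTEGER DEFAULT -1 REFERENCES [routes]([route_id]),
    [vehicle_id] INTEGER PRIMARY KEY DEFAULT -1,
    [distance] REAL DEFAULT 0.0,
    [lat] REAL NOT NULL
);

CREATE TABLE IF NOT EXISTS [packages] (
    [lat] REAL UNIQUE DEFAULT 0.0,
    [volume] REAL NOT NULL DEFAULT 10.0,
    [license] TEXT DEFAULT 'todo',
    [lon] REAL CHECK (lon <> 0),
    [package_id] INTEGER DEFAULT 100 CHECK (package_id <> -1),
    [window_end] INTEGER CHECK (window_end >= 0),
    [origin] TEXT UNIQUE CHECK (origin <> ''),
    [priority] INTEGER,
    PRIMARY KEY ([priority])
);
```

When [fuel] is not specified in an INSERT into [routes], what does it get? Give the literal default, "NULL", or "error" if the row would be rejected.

fuel has an explicit DEFAULT 2.
When the column is omitted from an INSERT, that default is used.

2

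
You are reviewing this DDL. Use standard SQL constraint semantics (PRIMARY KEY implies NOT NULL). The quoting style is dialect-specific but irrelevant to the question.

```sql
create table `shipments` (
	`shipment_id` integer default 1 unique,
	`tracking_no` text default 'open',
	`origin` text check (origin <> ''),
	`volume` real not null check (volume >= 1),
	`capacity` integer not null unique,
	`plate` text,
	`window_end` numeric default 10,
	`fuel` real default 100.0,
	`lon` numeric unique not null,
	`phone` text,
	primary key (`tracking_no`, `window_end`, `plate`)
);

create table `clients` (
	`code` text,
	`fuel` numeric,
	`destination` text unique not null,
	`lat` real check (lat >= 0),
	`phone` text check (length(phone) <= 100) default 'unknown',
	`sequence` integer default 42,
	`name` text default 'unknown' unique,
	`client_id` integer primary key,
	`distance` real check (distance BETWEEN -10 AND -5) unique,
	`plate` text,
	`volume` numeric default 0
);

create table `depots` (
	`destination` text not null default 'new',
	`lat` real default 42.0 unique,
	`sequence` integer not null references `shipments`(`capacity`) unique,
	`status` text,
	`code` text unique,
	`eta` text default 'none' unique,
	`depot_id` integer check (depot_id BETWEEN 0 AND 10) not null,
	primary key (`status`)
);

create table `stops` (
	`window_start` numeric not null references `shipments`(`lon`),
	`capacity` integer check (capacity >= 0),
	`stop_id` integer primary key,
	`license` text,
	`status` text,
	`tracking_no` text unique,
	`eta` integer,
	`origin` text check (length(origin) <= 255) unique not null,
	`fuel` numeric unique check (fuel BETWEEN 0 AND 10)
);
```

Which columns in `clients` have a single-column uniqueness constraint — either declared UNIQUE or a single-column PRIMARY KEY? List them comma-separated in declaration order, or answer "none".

destination, name, client_id, distance

- code: no UNIQUE or single-column PK constraint.
- fuel: no UNIQUE or single-column PK constraint.
- destination: declared UNIQUE → unique.
- lat: no UNIQUE or single-column PK constraint.
- phone: no UNIQUE or single-column PK constraint.
- sequence: no UNIQUE or single-column PK constraint.
- name: declared UNIQUE → unique.
- client_id: single-column PRIMARY KEY → unique.
- distance: declared UNIQUE → unique.
- plate: no UNIQUE or single-column PK constraint.
- volume: no UNIQUE or single-column PK constraint.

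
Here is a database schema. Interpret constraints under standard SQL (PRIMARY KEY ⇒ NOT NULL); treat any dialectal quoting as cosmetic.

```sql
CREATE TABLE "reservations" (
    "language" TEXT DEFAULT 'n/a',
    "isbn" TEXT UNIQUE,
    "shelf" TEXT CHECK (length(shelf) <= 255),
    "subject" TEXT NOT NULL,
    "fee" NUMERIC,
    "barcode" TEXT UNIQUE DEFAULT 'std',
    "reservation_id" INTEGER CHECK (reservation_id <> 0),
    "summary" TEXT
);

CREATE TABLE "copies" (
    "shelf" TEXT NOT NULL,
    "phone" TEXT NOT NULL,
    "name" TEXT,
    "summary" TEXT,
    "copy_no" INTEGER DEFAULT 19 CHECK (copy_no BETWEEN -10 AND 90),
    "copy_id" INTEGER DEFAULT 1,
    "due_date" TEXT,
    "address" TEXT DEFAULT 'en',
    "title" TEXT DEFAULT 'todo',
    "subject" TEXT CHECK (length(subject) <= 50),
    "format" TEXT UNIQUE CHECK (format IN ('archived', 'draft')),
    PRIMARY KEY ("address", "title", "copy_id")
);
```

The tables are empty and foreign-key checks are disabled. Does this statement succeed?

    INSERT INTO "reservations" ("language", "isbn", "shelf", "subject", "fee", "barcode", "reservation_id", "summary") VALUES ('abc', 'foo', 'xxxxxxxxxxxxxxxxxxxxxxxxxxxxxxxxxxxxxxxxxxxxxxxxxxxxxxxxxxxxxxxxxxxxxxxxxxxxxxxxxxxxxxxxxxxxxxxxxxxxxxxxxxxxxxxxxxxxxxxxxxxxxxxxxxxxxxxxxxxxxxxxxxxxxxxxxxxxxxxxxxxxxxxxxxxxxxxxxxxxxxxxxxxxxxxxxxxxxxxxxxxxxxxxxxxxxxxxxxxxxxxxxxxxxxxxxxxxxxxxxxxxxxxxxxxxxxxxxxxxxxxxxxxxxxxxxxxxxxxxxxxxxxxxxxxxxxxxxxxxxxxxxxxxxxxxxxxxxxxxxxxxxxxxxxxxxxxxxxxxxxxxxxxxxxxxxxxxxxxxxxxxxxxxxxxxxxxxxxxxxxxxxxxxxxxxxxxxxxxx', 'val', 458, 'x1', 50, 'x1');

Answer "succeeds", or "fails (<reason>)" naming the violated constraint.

fails (CHECK on shelf)

The value 'xxxxxxxxxxxxxxxxxxxxxxxxxxxxxxxxxxxxxxxxxxxxxxxxxxxxxxxxxxxxxxxxxxxxxxxxxxxxxxxxxxxxxxxxxxxxxxxxxxxxxxxxxxxxxxxxxxxxxxxxxxxxxxxxxxxxxxxxxxxxxxxxxxxxxxxxxxxxxxxxxxxxxxxxxxxxxxxxxxxxxxxxxxxxxxxxxxxxxxxxxxxxxxxxxxxxxxxxxxxxxxxxxxxxxxxxxxxxxxxxxxxxxxxxxxxxxxxxxxxxxxxxxxxxxxxxxxxxxxxxxxxxxxxxxxxxxxxxxxxxxxxxxxxxxxxxxxxxxxxxxxxxxxxxxxxxxxxxxxxxxxxxxxxxxxxxxxxxxxxxxxxxxxxxxxxxxxxxxxxxxxxxxxxxxxxxxxxxxxxx' for shelf violates CHECK (length(shelf) <= 255).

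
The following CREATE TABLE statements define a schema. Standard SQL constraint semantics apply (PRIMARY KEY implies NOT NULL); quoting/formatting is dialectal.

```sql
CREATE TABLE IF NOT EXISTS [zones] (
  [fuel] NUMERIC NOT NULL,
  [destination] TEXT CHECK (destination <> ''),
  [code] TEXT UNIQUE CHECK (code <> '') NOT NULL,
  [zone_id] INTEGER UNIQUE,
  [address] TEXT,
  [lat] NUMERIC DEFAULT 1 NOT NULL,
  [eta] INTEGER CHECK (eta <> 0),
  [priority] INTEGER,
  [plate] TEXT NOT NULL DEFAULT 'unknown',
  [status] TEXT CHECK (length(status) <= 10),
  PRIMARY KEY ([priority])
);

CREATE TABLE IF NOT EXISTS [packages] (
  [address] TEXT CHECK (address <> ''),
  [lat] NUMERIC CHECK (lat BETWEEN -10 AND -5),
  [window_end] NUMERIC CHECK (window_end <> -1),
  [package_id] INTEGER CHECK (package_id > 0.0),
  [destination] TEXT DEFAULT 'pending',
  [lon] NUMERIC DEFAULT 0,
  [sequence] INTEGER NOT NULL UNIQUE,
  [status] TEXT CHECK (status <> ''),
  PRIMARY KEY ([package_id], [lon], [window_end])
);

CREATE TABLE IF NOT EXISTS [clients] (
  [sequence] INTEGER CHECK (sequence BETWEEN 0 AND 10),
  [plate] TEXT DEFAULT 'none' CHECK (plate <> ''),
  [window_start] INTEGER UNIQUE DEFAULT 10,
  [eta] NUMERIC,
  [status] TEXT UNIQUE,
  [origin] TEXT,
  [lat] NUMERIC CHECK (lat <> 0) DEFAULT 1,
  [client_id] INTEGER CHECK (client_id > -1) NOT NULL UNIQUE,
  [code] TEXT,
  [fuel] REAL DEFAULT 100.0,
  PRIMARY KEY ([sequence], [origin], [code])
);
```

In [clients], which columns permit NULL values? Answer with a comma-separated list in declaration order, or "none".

plate, window_start, eta, status, lat, fuel

- sequence: part of the PRIMARY KEY, which implies NOT NULL → not nullable.
- plate: CHECK does not forbid NULL (a CHECK constraint passes when its expression is NULL) → nullable.
- window_start: UNIQUE does not imply NOT NULL → nullable.
- eta: no NOT NULL constraint applies → nullable.
- status: UNIQUE does not imply NOT NULL → nullable.
- origin: part of the PRIMARY KEY, which implies NOT NULL → not nullable.
- lat: CHECK does not forbid NULL (a CHECK constraint passes when its expression is NULL) → nullable.
- client_id: declared NOT NULL → not nullable.
- code: part of the PRIMARY KEY, which implies NOT NULL → not nullable.
- fuel: DEFAULT only fills an omitted column; an explicit NULL is still allowed → nullable.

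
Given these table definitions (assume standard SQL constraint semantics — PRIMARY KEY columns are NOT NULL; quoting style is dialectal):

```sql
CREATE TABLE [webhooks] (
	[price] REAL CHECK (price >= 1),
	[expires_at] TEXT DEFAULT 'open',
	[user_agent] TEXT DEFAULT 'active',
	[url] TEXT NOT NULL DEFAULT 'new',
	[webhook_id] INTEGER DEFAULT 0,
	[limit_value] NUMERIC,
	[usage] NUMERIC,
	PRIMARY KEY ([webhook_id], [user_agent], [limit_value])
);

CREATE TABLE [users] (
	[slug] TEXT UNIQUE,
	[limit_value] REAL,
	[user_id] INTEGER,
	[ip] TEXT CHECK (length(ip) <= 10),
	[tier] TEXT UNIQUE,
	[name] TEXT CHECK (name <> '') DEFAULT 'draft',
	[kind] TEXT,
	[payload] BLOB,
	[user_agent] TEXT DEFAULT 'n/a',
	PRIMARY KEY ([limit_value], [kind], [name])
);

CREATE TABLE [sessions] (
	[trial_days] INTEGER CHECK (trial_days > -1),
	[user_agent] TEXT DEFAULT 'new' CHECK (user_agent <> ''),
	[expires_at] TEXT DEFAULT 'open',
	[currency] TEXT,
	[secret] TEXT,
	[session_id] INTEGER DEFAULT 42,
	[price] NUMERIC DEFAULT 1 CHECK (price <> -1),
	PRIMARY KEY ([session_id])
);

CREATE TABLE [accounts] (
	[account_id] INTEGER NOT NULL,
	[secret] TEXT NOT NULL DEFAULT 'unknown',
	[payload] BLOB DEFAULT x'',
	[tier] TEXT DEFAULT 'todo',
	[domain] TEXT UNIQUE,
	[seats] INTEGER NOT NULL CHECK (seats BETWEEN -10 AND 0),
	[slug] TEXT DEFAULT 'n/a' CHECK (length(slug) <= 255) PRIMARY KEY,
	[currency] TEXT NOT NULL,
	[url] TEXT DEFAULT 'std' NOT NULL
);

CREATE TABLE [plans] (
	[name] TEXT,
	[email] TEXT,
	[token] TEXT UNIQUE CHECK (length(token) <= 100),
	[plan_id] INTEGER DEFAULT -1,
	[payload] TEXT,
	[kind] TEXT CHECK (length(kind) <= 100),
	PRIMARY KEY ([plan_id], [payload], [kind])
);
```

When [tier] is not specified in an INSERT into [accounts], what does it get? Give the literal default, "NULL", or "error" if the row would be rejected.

'todo'

tier has an explicit DEFAULT 'todo'.
When the column is omitted from an INSERT, that default is used.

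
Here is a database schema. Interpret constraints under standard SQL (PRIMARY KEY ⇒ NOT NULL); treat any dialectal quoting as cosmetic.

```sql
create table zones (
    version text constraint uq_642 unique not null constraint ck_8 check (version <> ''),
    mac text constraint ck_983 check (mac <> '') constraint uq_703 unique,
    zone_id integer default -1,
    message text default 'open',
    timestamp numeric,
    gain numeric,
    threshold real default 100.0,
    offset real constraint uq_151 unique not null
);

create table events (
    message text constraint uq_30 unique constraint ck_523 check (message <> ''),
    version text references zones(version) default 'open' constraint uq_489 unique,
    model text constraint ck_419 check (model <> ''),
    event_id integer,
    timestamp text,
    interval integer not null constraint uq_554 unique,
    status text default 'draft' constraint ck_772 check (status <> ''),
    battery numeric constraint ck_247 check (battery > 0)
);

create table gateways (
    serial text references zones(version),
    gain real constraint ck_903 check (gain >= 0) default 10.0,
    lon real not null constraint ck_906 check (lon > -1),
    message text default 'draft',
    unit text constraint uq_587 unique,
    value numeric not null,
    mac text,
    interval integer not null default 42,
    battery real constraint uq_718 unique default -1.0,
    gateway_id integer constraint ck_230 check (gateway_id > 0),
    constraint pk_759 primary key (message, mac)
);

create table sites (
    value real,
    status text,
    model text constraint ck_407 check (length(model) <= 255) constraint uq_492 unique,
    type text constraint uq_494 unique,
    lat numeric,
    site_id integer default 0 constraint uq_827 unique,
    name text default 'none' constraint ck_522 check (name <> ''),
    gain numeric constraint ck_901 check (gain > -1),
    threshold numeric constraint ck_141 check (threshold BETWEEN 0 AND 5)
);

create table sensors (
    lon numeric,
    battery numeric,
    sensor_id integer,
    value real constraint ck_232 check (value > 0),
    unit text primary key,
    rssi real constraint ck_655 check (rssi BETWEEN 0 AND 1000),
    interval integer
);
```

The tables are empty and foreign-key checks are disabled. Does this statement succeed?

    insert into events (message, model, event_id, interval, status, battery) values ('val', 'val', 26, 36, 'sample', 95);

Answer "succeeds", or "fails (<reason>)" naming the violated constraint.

NOT NULL columns: interval is supplied.
CHECK constraints: 'val' satisfies (message <> ''); 'val' satisfies (model <> ''); 'sample' satisfies (status <> ''); 95 satisfies (battery > 0).
No constraint is violated.

succeeds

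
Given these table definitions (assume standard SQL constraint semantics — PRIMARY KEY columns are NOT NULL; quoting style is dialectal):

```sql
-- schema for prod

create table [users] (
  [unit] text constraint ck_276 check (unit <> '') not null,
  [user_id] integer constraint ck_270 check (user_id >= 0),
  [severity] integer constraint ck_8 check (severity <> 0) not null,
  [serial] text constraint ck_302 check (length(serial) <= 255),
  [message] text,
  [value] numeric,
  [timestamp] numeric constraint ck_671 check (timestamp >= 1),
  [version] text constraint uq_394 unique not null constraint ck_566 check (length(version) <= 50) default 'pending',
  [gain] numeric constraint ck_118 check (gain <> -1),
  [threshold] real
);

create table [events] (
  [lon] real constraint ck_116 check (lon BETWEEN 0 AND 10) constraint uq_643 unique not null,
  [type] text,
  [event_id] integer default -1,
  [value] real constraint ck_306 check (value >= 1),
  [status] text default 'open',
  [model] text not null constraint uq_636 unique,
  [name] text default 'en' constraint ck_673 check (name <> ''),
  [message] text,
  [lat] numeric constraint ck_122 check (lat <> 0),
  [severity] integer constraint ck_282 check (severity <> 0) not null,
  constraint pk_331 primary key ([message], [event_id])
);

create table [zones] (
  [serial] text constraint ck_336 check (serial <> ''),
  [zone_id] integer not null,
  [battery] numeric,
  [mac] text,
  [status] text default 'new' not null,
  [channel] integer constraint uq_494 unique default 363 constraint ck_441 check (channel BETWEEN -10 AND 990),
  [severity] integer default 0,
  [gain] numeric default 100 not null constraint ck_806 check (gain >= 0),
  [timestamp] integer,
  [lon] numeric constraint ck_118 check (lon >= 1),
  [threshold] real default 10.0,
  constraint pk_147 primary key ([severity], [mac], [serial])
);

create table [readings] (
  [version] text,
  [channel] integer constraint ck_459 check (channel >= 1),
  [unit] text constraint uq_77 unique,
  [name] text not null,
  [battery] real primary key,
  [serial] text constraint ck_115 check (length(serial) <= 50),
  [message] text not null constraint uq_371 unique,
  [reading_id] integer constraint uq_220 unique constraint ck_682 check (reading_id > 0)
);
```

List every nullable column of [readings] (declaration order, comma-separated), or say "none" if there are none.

version, channel, unit, serial, reading_id

- version: no NOT NULL constraint applies → nullable.
- channel: CHECK does not forbid NULL (a CHECK constraint passes when its expression is NULL) → nullable.
- unit: UNIQUE does not imply NOT NULL → nullable.
- name: declared NOT NULL → not nullable.
- battery: part of the PRIMARY KEY, which implies NOT NULL → not nullable.
- serial: CHECK does not forbid NULL (a CHECK constraint passes when its expression is NULL) → nullable.
- message: declared NOT NULL → not nullable.
- reading_id: CHECK does not forbid NULL (a CHECK constraint passes when its expression is NULL) → nullable.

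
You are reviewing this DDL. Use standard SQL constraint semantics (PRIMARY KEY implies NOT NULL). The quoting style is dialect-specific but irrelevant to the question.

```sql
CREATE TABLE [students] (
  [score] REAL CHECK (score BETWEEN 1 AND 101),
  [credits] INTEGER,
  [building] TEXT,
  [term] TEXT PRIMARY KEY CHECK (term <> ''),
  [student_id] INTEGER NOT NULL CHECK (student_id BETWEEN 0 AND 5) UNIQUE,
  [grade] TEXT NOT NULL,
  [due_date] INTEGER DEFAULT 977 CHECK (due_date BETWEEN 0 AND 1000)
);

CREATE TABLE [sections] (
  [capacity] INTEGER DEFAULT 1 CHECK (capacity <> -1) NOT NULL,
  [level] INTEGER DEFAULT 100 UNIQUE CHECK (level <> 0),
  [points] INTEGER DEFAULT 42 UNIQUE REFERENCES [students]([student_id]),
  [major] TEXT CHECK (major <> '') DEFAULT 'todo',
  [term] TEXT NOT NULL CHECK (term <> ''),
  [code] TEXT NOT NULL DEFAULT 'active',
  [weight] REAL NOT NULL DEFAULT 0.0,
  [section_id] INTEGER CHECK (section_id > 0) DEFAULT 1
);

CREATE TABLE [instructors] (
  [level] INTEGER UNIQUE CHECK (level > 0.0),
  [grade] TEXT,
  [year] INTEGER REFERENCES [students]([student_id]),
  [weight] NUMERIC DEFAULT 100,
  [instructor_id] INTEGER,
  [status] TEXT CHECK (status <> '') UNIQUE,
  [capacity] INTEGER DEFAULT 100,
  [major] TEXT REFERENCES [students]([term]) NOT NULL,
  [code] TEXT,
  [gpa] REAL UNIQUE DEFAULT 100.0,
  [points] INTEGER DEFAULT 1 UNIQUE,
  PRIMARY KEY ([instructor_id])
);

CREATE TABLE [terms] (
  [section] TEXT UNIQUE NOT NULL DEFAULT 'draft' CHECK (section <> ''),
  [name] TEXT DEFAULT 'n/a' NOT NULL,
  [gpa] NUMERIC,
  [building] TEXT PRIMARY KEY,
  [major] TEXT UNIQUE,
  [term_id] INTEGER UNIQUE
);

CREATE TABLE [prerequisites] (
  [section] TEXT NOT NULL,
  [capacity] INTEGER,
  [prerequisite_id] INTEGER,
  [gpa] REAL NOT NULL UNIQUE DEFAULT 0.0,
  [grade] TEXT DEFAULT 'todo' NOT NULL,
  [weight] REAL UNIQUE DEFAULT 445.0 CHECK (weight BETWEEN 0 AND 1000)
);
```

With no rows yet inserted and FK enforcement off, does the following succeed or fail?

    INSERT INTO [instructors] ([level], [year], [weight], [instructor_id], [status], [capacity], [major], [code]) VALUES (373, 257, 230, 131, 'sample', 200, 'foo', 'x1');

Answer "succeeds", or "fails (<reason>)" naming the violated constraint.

succeeds

NOT NULL columns: instructor_id is supplied; major is supplied.
CHECK constraints: 373 satisfies (level > 0.0); 'sample' satisfies (status <> '').
No constraint is violated.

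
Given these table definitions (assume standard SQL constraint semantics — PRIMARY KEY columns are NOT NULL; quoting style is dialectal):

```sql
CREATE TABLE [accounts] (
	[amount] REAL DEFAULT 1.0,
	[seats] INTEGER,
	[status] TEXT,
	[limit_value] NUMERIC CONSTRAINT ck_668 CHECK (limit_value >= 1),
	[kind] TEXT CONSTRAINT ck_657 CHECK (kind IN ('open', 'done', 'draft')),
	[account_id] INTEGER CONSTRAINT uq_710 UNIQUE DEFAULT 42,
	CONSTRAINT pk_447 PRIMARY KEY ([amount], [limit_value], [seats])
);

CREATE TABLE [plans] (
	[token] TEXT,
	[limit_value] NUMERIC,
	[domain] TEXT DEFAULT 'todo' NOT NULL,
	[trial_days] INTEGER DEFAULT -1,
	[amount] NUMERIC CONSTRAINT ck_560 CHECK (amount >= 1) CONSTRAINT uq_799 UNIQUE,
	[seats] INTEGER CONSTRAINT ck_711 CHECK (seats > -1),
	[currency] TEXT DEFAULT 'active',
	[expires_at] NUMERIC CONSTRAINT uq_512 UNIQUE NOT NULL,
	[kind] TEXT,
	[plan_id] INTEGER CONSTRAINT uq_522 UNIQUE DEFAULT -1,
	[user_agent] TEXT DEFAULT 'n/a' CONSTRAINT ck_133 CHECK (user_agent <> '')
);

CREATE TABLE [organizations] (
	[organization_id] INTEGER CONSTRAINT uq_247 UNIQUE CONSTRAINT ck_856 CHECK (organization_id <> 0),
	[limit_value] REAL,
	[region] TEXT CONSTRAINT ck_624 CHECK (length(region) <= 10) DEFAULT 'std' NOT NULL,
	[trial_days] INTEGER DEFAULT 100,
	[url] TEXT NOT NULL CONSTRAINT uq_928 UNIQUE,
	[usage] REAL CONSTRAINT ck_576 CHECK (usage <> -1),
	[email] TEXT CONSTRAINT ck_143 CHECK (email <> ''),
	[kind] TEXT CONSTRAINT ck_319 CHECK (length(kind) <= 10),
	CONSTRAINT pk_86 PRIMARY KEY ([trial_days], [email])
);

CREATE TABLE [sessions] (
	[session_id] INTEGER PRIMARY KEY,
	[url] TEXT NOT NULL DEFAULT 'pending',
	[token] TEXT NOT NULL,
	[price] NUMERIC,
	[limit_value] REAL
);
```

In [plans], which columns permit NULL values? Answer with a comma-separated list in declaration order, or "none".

- token: no NOT NULL constraint applies → nullable.
- limit_value: no NOT NULL constraint applies → nullable.
- domain: declared NOT NULL → not nullable.
- trial_days: DEFAULT only fills an omitted column; an explicit NULL is still allowed → nullable.
- amount: CHECK does not forbid NULL (a CHECK constraint passes when its expression is NULL) → nullable.
- seats: CHECK does not forbid NULL (a CHECK constraint passes when its expression is NULL) → nullable.
- currency: DEFAULT only fills an omitted column; an explicit NULL is still allowed → nullable.
- expires_at: declared NOT NULL → not nullable.
- kind: no NOT NULL constraint applies → nullable.
- plan_id: UNIQUE does not imply NOT NULL → nullable.
- user_agent: CHECK does not forbid NULL (a CHECK constraint passes when its expression is NULL) → nullable.

token, limit_value, trial_days, amount, seats, currency, kind, plan_id, user_agent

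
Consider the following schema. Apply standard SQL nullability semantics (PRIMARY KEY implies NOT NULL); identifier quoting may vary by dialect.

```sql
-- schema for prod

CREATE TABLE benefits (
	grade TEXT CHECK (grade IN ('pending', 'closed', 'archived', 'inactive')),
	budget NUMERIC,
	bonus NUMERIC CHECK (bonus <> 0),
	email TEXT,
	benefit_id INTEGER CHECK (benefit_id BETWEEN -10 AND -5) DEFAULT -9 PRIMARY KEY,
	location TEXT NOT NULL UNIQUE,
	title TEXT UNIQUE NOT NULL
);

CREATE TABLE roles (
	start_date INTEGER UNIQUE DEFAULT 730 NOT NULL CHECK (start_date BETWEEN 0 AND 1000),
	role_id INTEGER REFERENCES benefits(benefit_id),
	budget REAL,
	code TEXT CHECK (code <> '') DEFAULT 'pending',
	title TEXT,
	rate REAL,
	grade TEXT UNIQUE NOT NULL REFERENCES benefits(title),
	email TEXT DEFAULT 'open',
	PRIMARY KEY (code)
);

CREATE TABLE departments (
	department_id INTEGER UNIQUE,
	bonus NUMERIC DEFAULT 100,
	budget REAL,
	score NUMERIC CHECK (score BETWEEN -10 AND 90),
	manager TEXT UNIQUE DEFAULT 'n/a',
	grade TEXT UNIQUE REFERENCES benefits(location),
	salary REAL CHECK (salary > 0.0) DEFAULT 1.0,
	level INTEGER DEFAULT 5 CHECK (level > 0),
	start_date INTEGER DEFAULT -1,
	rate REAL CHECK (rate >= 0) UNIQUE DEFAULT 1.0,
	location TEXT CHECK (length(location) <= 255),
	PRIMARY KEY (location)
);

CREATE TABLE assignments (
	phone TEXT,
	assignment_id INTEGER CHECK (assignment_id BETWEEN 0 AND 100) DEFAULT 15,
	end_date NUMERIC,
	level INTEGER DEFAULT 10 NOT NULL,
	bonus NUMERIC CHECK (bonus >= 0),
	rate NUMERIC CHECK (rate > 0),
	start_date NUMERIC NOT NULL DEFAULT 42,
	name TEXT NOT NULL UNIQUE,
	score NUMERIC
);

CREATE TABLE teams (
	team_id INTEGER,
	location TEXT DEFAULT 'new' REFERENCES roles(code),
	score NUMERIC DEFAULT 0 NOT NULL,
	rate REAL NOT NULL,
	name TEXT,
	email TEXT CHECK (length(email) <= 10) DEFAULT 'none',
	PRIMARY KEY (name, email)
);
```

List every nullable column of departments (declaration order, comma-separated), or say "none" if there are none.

department_id, bonus, budget, score, manager, grade, salary, level, start_date, rate

- department_id: UNIQUE does not imply NOT NULL → nullable.
- bonus: DEFAULT only fills an omitted column; an explicit NULL is still allowed → nullable.
- budget: no NOT NULL constraint applies → nullable.
- score: CHECK does not forbid NULL (a CHECK constraint passes when its expression is NULL) → nullable.
- manager: UNIQUE does not imply NOT NULL → nullable.
- grade: a foreign key column may be NULL unless separately constrained → nullable.
- salary: CHECK does not forbid NULL (a CHECK constraint passes when its expression is NULL) → nullable.
- level: CHECK does not forbid NULL (a CHECK constraint passes when its expression is NULL) → nullable.
- start_date: DEFAULT only fills an omitted column; an explicit NULL is still allowed → nullable.
- rate: CHECK does not forbid NULL (a CHECK constraint passes when its expression is NULL) → nullable.
- location: part of the PRIMARY KEY, which implies NOT NULL → not nullable.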